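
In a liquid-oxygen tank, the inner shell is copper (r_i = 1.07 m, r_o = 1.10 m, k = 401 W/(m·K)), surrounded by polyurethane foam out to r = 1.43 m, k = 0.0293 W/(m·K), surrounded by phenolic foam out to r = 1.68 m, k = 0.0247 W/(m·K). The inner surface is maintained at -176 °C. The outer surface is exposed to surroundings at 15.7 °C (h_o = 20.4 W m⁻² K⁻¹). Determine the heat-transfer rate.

Series thermal resistances, inner to outer:
  R_copper = (1/1.07 − 1/1.10)/(4πk) = 0.02549/(4π·401) = 5.058×10^-6 K/W
  R_polyurethane foam = (1/1.10 − 1/1.43)/(4πk) = 0.2098/(4π·0.0293) = 0.5698 K/W
  R_phenolic foam = (1/1.43 − 1/1.68)/(4πk) = 0.1041/(4π·0.0247) = 0.3353 K/W
  R_conv,out = 1/(4πr²h) = 1/(4π·1.68²·20.4) = 0.001382 K/W
ΣR = 5.058×10^-6 + 0.5698 + 0.3353 + 0.001382 = 0.9065 K/W
Q = ΔT/ΣR = (-176 °C − 15.7 °C)/0.9065 = -211 W
(Negative Q ⇒ heat flows inward; heat gain = 211 W.)

Q = 211 W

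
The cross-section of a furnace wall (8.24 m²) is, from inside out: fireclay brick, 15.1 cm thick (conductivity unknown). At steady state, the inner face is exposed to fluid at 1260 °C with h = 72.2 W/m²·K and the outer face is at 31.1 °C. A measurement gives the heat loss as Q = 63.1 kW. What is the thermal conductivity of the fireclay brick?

k = 1.03 W/m·K

ΣR = ΔT/Q = |1260 − 31.1|/63100 = 0.01948 K/W
Known resistances:
  R_conv,in = 1/(hA) = 1/(72.2·8.24) = 0.001681 K/W
R_fireclay brick = ΣR − ΣR_known = 0.01948 − 0.001681 = 0.01780 K/W
L/(kA) = 0.01780 ⇒ k = 0.151/(0.01780·8.24) = 1.03 W/m·K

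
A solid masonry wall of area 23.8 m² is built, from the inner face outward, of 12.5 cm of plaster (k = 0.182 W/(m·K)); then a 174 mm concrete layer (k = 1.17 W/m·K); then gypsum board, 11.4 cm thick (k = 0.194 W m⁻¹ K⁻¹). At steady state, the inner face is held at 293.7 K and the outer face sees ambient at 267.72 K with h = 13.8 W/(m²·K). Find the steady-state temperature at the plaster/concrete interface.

Treat each layer as a resistance in series:
  R_plaster = L/(kA) = 0.125/(0.182·23.8) = 0.02886 K/W
  R_concrete = L/(kA) = 0.174/(1.17·23.8) = 0.006249 K/W
  R_gypsum board = L/(kA) = 0.114/(0.194·23.8) = 0.02469 K/W
  R_conv,out = 1/(hA) = 1/(13.8·23.8) = 0.003045 K/W
ΣR = 0.02886 + 0.006249 + 0.02469 + 0.003045 = 0.06284 K/W
Q = ΔT/ΣR = (293.7 K − 267.72 K)/0.06284 = 413.4 W
From the inner boundary to the plaster/concrete interface, ΣR_partial = 0.02886 K/W.
T_interface = T_in − Q·ΣR_partial = 293.7 K − (413.4)(0.02886) = 281.77 K

T = 281.77 K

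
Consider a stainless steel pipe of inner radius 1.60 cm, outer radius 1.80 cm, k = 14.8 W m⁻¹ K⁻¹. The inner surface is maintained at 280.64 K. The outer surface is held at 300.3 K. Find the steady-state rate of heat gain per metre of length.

Q' = 15500 W/m

Q' = 2πk·ΔT/ln(r₂/r₁) = 2π × 14.8 × 19.66 / ln(0.0180/0.0160) = 15500 W/m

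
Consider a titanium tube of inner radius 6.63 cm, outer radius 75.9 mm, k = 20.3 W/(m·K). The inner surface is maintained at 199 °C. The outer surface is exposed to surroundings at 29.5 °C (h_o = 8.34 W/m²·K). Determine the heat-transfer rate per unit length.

Resistance network (inner→outer):
  R'_titanium = ln(0.0759/0.0663)/(2πk) = 0.1352/(2π·20.3) = 0.001060 m·K/W
  R'_conv,out = 1/(2πr h) = 1/(2π·0.0759·8.34) = 0.2514 m·K/W
ΣR = 0.001060 + 0.2514 = 0.2525 m·K/W
Q' = ΔT/ΣR = (199 °C − 29.5 °C)/0.2525 = 671 W/m

Q' = 671 W/m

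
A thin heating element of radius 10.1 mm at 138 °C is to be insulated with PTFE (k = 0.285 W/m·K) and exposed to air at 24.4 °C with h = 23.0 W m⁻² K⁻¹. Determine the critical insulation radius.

r_cr = 1.24 cm

For a cylinder, r_cr = k_ins/h = 0.285/23.0 = 0.0124 m = 1.24 cm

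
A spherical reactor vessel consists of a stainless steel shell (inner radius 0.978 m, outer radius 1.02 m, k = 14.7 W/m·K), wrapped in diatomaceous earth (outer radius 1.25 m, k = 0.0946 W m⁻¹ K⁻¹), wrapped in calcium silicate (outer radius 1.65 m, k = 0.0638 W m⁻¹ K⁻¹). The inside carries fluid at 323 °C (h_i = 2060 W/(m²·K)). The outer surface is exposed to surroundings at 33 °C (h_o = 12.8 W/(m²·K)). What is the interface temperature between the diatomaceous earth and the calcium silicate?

Series thermal resistances, inner to outer:
  R_conv,in = 1/(4πr²h) = 1/(4π·0.978²·2060) = 4.039×10^-5 K/W
  R_stainless steel = (1/0.978 − 1/1.02)/(4πk) = 0.04210/(4π·14.7) = 2.279×10^-4 K/W
  R_diatomaceous earth = (1/1.02 − 1/1.25)/(4πk) = 0.1804/(4π·0.0946) = 0.1517 K/W
  R_calcium silicate = (1/1.25 − 1/1.65)/(4πk) = 0.1939/(4π·0.0638) = 0.2419 K/W
  R_conv,out = 1/(4πr²h) = 1/(4π·1.65²·12.8) = 0.002284 K/W
ΣR = 4.039×10^-5 + 2.279×10^-4 + 0.1517 + 0.2419 + 0.002284 = 0.3962 K/W
Q = ΔT/ΣR = (323 °C − 33 °C)/0.3962 = 732.0 W
From the inner boundary to the diatomaceous earth/calcium silicate interface, ΣR_partial = 0.1520 K/W.
T_interface = T_in − Q·ΣR_partial = 323 °C − (732.0)(0.1520) = 212 °C

T = 212 °C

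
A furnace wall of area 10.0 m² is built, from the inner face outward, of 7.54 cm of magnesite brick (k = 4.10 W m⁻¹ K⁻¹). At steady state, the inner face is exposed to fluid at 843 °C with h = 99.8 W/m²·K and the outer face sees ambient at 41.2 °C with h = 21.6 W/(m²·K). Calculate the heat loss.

Q = 107 kW

Series thermal resistances, inner to outer:
  R_conv,in = 1/(hA) = 1/(99.8·10.0) = 0.001002 K/W
  R_magnesite brick = L/(kA) = 0.0754/(4.10·10.0) = 0.001839 K/W
  R_conv,out = 1/(hA) = 1/(21.6·10.0) = 0.004630 K/W
ΣR = 0.001002 + 0.001839 + 0.004630 = 0.007471 K/W
Q = ΔT/ΣR = (843 °C − 41.2 °C)/0.007471 = 1.07×10^5 W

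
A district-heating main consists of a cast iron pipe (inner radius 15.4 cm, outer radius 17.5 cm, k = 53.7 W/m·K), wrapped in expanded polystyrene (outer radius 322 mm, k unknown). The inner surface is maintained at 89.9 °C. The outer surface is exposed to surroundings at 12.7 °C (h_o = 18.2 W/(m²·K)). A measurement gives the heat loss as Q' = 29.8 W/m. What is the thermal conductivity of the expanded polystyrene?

k = 0.0379 W/m·K

ΣR = ΔT/Q' = |89.9 − 12.7|/29.8 = 2.591 m·K/W
Known resistances:
  R'_cast iron = ln(0.175/0.154)/(2πk) = 0.1278/(2π·53.7) = 3.789×10^-4 m·K/W
  R'_conv,out = 1/(2πr h) = 1/(2π·0.322·18.2) = 0.02716 m·K/W
R_expanded polystyrene = ΣR − ΣR_known = 2.591 − 0.02754 = 2.563 m·K/W
ln(r₂/r₁)/(2πk) = 2.563 ⇒ k = 0.6098/(2π·2.563) = 0.0379 W/m·K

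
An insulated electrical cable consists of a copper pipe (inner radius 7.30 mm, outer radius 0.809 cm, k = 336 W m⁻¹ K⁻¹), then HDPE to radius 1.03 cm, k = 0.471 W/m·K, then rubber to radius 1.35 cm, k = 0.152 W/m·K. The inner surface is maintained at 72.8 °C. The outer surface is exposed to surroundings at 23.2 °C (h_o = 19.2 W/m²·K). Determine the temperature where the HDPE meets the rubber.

T = 68.7 °C

Series thermal resistances, inner to outer:
  R'_copper = ln(0.00809/0.00730)/(2πk) = 0.1028/(2π·336) = 4.867×10^-5 m·K/W
  R'_HDPE = ln(0.0103/0.00809)/(2πk) = 0.2415/(2π·0.471) = 0.08161 m·K/W
  R'_rubber = ln(0.0135/0.0103)/(2πk) = 0.2705/(2π·0.152) = 0.2833 m·K/W
  R'_conv,out = 1/(2πr h) = 1/(2π·0.0135·19.2) = 0.6140 m·K/W
ΣR = 4.867×10^-5 + 0.08161 + 0.2833 + 0.6140 = 0.9790 m·K/W
Q' = ΔT/ΣR = (72.8 °C − 23.2 °C)/0.9790 = 50.66 W/m
From the inner boundary to the HDPE/rubber interface, ΣR_partial = 0.08166 m·K/W.
T_interface = T_in − Q'·ΣR_partial = 72.8 °C − (50.66)(0.08166) = 68.7 °C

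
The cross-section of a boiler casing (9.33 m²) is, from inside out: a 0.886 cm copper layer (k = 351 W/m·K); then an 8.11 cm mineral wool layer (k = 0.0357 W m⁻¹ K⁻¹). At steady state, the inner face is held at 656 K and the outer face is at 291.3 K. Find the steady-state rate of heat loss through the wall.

Q = 1500 W

Resistance network (inner→outer):
  R_copper = L/(kA) = 0.00886/(351·9.33) = 2.705×10^-6 K/W
  R_mineral wool = L/(kA) = 0.0811/(0.0357·9.33) = 0.2435 K/W
ΣR = 2.705×10^-6 + 0.2435 = 0.2435 K/W
Q = ΔT/ΣR = (656 K − 291.3 K)/0.2435 = 1500 W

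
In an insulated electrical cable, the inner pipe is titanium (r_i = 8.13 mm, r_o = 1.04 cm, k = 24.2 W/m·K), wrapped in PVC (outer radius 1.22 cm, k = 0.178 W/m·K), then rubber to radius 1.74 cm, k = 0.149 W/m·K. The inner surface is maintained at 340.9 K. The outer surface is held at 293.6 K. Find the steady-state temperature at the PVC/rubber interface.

Series thermal resistances, inner to outer:
  R'_titanium = ln(0.0104/0.00813)/(2πk) = 0.2462/(2π·24.2) = 0.001619 m·K/W
  R'_PVC = ln(0.0122/0.0104)/(2πk) = 0.1596/(2π·0.178) = 0.1427 m·K/W
  R'_rubber = ln(0.0174/0.0122)/(2πk) = 0.3550/(2π·0.149) = 0.3792 m·K/W
ΣR = 0.001619 + 0.1427 + 0.3792 = 0.5235 m·K/W
Q' = ΔT/ΣR = (340.9 K − 293.6 K)/0.5235 = 90.35 W/m
From the inner boundary to the PVC/rubber interface, ΣR_partial = 0.1443 m·K/W.
T_interface = T_in − Q'·ΣR_partial = 340.9 K − (90.35)(0.1443) = 327.9 K

T = 327.9 K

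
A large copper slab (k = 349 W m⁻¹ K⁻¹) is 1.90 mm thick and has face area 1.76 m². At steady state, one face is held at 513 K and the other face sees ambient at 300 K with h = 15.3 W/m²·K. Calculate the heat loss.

Treat each layer as a resistance in series:
  R_copper = L/(kA) = 0.00190/(349·1.76) = 3.093×10^-6 K/W
  R_conv,out = 1/(hA) = 1/(15.3·1.76) = 0.03714 K/W
ΣR = 3.093×10^-6 + 0.03714 = 0.03714 K/W
Q = ΔT/ΣR = (513 K − 300 K)/0.03714 = 5740 W

Q = 5.74 kW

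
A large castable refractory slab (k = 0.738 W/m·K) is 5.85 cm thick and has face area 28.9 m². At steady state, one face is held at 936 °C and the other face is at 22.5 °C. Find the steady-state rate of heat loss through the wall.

Q = 333 kW

Q = kA·ΔT/L = 0.738 × 28.9 × |936 °C − 22.5 °C| / 0.0585 = 3.33×10^5 W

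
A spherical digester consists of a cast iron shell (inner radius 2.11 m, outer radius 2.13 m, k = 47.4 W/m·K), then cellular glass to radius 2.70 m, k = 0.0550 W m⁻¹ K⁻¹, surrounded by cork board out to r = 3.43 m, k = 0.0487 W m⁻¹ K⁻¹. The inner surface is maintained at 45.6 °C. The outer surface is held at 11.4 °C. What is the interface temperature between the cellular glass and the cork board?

T = 27.6 °C

Treat each layer as a resistance in series:
  R_cast iron = (1/2.11 − 1/2.13)/(4πk) = 0.004450/(4π·47.4) = 7.471×10^-6 K/W
  R_cellular glass = (1/2.13 − 1/2.70)/(4πk) = 0.09911/(4π·0.0550) = 0.1434 K/W
  R_cork board = (1/2.70 − 1/3.43)/(4πk) = 0.07883/(4π·0.0487) = 0.1288 K/W
ΣR = 7.471×10^-6 + 0.1434 + 0.1288 = 0.2722 K/W
Q = ΔT/ΣR = (45.6 °C − 11.4 °C)/0.2722 = 125.6 W
From the inner boundary to the cellular glass/cork board interface, ΣR_partial = 0.1434 K/W.
T_interface = T_in − Q·ΣR_partial = 45.6 °C − (125.6)(0.1434) = 27.6 °C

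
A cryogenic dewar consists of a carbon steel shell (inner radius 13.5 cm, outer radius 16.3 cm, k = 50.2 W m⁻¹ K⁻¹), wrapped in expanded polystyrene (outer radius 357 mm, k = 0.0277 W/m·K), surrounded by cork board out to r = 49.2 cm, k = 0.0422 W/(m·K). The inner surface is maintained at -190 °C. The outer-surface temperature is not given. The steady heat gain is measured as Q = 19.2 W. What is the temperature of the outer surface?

T_out = 21.8 °C

Series resistances:
  R_carbon steel = (1/0.135 − 1/0.163)/(4πk) = 1.272/(4π·50.2) = 0.002017 K/W
  R_expanded polystyrene = (1/0.163 − 1/0.357)/(4πk) = 3.334/(4π·0.0277) = 9.578 K/W
  R_cork board = (1/0.357 − 1/0.492)/(4πk) = 0.7686/(4π·0.0422) = 1.449 K/W
ΣR = 11.03 K/W
ΔT = Q·ΣR = 19.2 × 11.03 = 211.8 K
Heat flows inward, so T_out = T_in + ΔT = -190 + 211.8 = 21.8 °C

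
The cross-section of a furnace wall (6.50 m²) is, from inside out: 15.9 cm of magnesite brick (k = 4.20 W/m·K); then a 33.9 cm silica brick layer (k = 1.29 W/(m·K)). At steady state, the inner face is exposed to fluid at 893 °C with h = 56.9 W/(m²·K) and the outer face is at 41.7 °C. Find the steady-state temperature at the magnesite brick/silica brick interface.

T = 745 °C

Series thermal resistances, inner to outer:
  R_conv,in = 1/(hA) = 1/(56.9·6.50) = 0.002704 K/W
  R_magnesite brick = L/(kA) = 0.159/(4.20·6.50) = 0.005824 K/W
  R_silica brick = L/(kA) = 0.339/(1.29·6.50) = 0.04043 K/W
ΣR = 0.002704 + 0.005824 + 0.04043 = 0.04896 K/W
Q = ΔT/ΣR = (893 °C − 41.7 °C)/0.04896 = 17390 W
From the inner boundary to the magnesite brick/silica brick interface, ΣR_partial = 0.008528 K/W.
T_interface = T_in − Q·ΣR_partial = 893 °C − (17390)(0.008528) = 745 °C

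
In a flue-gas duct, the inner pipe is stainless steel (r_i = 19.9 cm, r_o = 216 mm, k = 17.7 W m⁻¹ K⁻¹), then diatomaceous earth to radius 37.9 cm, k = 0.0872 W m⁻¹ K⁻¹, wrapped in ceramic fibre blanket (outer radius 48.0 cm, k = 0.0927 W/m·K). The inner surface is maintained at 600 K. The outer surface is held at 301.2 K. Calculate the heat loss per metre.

Q' = 209 W/m

Resistance network (inner→outer):
  R'_stainless steel = ln(0.216/0.199)/(2πk) = 0.08197/(2π·17.7) = 7.371×10^-4 m·K/W
  R'_diatomaceous earth = ln(0.379/0.216)/(2πk) = 0.5623/(2π·0.0872) = 1.026 m·K/W
  R'_ceramic fibre blanket = ln(0.480/0.379)/(2πk) = 0.2362/(2π·0.0927) = 0.4056 m·K/W
ΣR = 7.371×10^-4 + 1.026 + 0.4056 = 1.432 m·K/W
Q' = ΔT/ΣR = (600 K − 301.2 K)/1.432 = 209 W/m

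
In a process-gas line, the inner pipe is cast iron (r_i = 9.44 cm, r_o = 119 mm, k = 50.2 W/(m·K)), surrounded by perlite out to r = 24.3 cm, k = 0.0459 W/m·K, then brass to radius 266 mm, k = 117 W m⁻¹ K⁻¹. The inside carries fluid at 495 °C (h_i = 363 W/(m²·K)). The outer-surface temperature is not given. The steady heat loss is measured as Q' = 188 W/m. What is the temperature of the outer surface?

Series resistances:
  R'_conv,in = 1/(2πr h) = 1/(2π·0.0944·363) = 0.004645 m·K/W
  R'_cast iron = ln(0.119/0.0944)/(2πk) = 0.2316/(2π·50.2) = 7.342×10^-4 m·K/W
  R'_perlite = ln(0.243/0.119)/(2πk) = 0.7139/(2π·0.0459) = 2.476 m·K/W
  R'_brass = ln(0.266/0.243)/(2πk) = 0.09043/(2π·117) = 1.230×10^-4 m·K/W
ΣR = 2.481 m·K/W
ΔT = Q'·ΣR = 188 × 2.481 = 466.4 K
Heat flows outward, so T_out = T_in − ΔT = 495 − 466.4 = 28.6 °C

T_out = 28.6 °C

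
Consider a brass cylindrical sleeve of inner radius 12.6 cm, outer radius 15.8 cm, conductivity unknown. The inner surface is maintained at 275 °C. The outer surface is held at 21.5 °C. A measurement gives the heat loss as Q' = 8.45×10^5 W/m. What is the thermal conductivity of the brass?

ΣR = ΔT/Q' = |275 − 21.5|/8.45×10^5 = 3.000×10^-4 m·K/W
ln(r₂/r₁)/(2πk) = 3.000×10^-4 ⇒ k = 0.2263/(2π·3.000×10^-4) = 120 W/m·K

k = 120 W/m·K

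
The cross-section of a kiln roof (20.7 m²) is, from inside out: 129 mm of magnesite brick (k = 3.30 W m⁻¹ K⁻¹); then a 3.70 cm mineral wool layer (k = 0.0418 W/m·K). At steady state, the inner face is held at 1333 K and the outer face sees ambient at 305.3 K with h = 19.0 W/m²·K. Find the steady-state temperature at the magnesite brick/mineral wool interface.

Treat each layer as a resistance in series:
  R_magnesite brick = L/(kA) = 0.129/(3.30·20.7) = 0.001888 K/W
  R_mineral wool = L/(kA) = 0.0370/(0.0418·20.7) = 0.04276 K/W
  R_conv,out = 1/(hA) = 1/(19.0·20.7) = 0.002543 K/W
ΣR = 0.001888 + 0.04276 + 0.002543 = 0.04719 K/W
Q = ΔT/ΣR = (1333 K − 305.3 K)/0.04719 = 21780 W
From the inner boundary to the magnesite brick/mineral wool interface, ΣR_partial = 0.001888 K/W.
T_interface = T_in − Q·ΣR_partial = 1333 K − (21780)(0.001888) = 1292 K

T = 1292 K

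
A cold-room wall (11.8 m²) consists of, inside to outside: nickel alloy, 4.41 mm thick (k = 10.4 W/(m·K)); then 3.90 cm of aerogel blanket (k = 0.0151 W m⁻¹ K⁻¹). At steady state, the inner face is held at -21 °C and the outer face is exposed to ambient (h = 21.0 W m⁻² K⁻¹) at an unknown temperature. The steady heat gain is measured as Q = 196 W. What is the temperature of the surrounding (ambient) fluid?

Sum the resistances:
  R_nickel alloy = L/(kA) = 0.00441/(10.4·11.8) = 3.594×10^-5 K/W
  R_aerogel blanket = L/(kA) = 0.0390/(0.0151·11.8) = 0.2189 K/W
  R_conv,out = 1/(hA) = 1/(21.0·11.8) = 0.004036 K/W
ΣR = 0.2230 K/W
ΔT = Q·ΣR = 196 × 0.2230 = 43.71 K
Heat flows inward, so T_out = T_in + ΔT = -21 + 43.71 = 22.7 °C

T_out = 22.7 °C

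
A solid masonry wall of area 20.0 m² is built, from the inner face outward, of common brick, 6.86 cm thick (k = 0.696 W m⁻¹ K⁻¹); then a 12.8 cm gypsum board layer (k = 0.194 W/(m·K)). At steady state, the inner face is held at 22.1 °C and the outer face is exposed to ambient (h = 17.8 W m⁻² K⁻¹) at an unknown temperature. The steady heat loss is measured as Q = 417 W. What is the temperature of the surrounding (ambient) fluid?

T_out = 5.12 °C

Sum the resistances:
  R_common brick = L/(kA) = 0.0686/(0.696·20.0) = 0.004928 K/W
  R_gypsum board = L/(kA) = 0.128/(0.194·20.0) = 0.03299 K/W
  R_conv,out = 1/(hA) = 1/(17.8·20.0) = 0.002809 K/W
ΣR = 0.04073 K/W
ΔT = Q·ΣR = 417 × 0.04073 = 16.98 K
Heat flows outward, so T_out = T_in − ΔT = 22.1 − 16.98 = 5.12 °C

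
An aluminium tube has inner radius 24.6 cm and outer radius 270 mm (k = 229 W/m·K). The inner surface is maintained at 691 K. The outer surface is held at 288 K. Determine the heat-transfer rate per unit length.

Q' = 2πk·ΔT/ln(r₂/r₁) = 2π × 229 × 403 / ln(0.270/0.246) = 6.23×10^6 W/m

Q' = 6230 kW/m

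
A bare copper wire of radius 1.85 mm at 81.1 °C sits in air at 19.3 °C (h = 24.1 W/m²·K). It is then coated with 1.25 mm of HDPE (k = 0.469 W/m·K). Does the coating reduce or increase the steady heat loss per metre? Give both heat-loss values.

Critical radius for a cylinder: r_cr = k/h = 0.0195 m = 1.95 cm.
Outer radius after coating: r₂ = 0.00185 + 0.00125 = 0.00310 m.
Since r₁ < r_cr and r₂ ≤ r_cr, the coating moves toward the maximum at r_cr — heat loss rises.
Bare: R = 1/(2πr₁h) = 3.570 m·K/W; Q = 61.8/3.570 = 17.3 W/m.
Coated: R = R_cond + R_conv = 2.305 m·K/W; Q = 61.8/2.305 = 26.8 W/m.

increases: 17.3 → 26.8 W/m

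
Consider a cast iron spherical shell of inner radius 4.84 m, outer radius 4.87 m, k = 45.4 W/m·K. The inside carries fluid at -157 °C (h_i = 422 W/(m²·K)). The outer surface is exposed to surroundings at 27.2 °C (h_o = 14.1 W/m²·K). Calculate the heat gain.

Q = 7.42×10^5 W

Resistance network (inner→outer):
  R_conv,in = 1/(4πr²h) = 1/(4π·4.84²·422) = 8.050×10^-6 K/W
  R_cast iron = (1/4.84 − 1/4.87)/(4πk) = 0.001273/(4π·45.4) = 2.231×10^-6 K/W
  R_conv,out = 1/(4πr²h) = 1/(4π·4.87²·14.1) = 2.380×10^-4 K/W
ΣR = 8.050×10^-6 + 2.231×10^-6 + 2.380×10^-4 = 2.483×10^-4 K/W
Q = ΔT/ΣR = (-157 °C − 27.2 °C)/2.483×10^-4 = -7.42×10^5 W
(Negative Q ⇒ heat flows inward; heat gain = 7.42×10^5 W.)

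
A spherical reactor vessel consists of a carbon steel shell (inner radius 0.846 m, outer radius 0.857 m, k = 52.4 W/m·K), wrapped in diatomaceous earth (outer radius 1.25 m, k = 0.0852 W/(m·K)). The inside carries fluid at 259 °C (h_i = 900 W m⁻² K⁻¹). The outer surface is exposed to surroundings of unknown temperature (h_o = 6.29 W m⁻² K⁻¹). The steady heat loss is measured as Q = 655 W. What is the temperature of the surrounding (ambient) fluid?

T_out = 29.2 °C

Sum the resistances:
  R_conv,in = 1/(4πr²h) = 1/(4π·0.846²·900) = 1.235×10^-4 K/W
  R_carbon steel = (1/0.846 − 1/0.857)/(4πk) = 0.01517/(4π·52.4) = 2.304×10^-5 K/W
  R_diatomaceous earth = (1/0.857 − 1/1.25)/(4πk) = 0.3669/(4π·0.0852) = 0.3427 K/W
  R_conv,out = 1/(4πr²h) = 1/(4π·1.25²·6.29) = 0.008097 K/W
ΣR = 0.3509 K/W
ΔT = Q·ΣR = 655 × 0.3509 = 229.8 K
Heat flows outward, so T_out = T_in − ΔT = 259 − 229.8 = 29.2 °C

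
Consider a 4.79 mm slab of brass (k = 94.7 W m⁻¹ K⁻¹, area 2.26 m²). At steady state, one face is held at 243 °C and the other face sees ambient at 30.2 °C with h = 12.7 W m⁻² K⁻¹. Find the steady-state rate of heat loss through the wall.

Q = 6.10 kW

Series thermal resistances, inner to outer:
  R_brass = L/(kA) = 0.00479/(94.7·2.26) = 2.238×10^-5 K/W
  R_conv,out = 1/(hA) = 1/(12.7·2.26) = 0.03484 K/W
ΣR = 2.238×10^-5 + 0.03484 = 0.03486 K/W
Q = ΔT/ΣR = (243 °C − 30.2 °C)/0.03486 = 6100 W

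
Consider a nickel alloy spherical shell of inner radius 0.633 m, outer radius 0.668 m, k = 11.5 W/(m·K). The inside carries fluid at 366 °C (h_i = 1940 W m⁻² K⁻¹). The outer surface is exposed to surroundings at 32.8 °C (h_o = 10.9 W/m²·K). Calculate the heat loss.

Q = 19.6 kW

Series thermal resistances, inner to outer:
  R_conv,in = 1/(4πr²h) = 1/(4π·0.633²·1940) = 1.024×10^-4 K/W
  R_nickel alloy = (1/0.633 − 1/0.668)/(4πk) = 0.08277/(4π·11.5) = 5.728×10^-4 K/W
  R_conv,out = 1/(4πr²h) = 1/(4π·0.668²·10.9) = 0.01636 K/W
ΣR = 1.024×10^-4 + 5.728×10^-4 + 0.01636 = 0.01704 K/W
Q = ΔT/ΣR = (366 °C − 32.8 °C)/0.01704 = 19600 W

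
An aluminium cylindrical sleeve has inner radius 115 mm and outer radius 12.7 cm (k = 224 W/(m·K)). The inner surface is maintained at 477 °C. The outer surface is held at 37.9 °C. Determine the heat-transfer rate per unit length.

Q' = 2πk·ΔT/ln(r₂/r₁) = 2π × 224 × 439.1 / ln(0.127/0.115) = 6.23×10^6 W/m

Q' = 6230 kW/m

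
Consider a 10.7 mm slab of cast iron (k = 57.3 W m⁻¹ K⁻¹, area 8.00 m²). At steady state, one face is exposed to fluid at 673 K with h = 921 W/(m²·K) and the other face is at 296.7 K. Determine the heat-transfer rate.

Q = 2370 kW

Series thermal resistances, inner to outer:
  R_conv,in = 1/(hA) = 1/(921·8.00) = 1.357×10^-4 K/W
  R_cast iron = L/(kA) = 0.0107/(57.3·8.00) = 2.334×10^-5 K/W
ΣR = 1.357×10^-4 + 2.334×10^-5 = 1.590×10^-4 K/W
Q = ΔT/ΣR = (673 K − 296.7 K)/1.590×10^-4 = 2.37×10^6 W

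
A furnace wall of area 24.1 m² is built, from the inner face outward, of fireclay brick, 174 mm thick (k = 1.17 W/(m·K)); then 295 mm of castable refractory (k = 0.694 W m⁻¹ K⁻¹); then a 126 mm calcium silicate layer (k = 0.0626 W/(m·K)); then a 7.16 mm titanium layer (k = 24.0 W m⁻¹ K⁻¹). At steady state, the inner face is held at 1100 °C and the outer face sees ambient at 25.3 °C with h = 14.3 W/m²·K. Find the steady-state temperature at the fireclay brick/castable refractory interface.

Resistance network (inner→outer):
  R_fireclay brick = L/(kA) = 0.174/(1.17·24.1) = 0.006171 K/W
  R_castable refractory = L/(kA) = 0.295/(0.694·24.1) = 0.01764 K/W
  R_calcium silicate = L/(kA) = 0.126/(0.0626·24.1) = 0.08352 K/W
  R_titanium = L/(kA) = 0.00716/(24.0·24.1) = 1.238×10^-5 K/W
  R_conv,out = 1/(hA) = 1/(14.3·24.1) = 0.002902 K/W
ΣR = 0.006171 + 0.01764 + 0.08352 + 1.238×10^-5 + 0.002902 = 0.1102 K/W
Q = ΔT/ΣR = (1100 °C − 25.3 °C)/0.1102 = 9752 W
From the inner boundary to the fireclay brick/castable refractory interface, ΣR_partial = 0.006171 K/W.
T_interface = T_in − Q·ΣR_partial = 1100 °C − (9752)(0.006171) = 1040 °C

T = 1040 °C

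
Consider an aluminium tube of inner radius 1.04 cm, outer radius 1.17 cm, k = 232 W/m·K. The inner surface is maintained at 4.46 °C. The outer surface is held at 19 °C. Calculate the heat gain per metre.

Q' = 180 kW/m

Q' = 2πk·ΔT/ln(r₂/r₁) = 2π × 232 × 14.54 / ln(0.0117/0.0104) = 1.80×10^5 W/m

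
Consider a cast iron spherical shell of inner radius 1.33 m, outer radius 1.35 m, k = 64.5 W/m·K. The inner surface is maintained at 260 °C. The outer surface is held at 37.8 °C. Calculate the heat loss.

Q = 4πk·ΔT/(1/r₁ − 1/r₂) = 4π × 64.5 × 222.2 / (1/1.33 − 1/1.35) = 1.62×10^7 W

Q = 16200 kW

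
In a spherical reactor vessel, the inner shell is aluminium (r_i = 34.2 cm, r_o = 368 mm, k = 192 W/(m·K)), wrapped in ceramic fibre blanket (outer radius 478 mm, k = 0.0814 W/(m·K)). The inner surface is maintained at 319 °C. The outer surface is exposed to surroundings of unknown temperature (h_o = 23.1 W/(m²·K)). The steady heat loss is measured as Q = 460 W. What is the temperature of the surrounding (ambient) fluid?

Series resistances:
  R_aluminium = (1/0.342 − 1/0.368)/(4πk) = 0.2066/(4π·192) = 8.562×10^-5 K/W
  R_ceramic fibre blanket = (1/0.368 − 1/0.478)/(4πk) = 0.6253/(4π·0.0814) = 0.6113 K/W
  R_conv,out = 1/(4πr²h) = 1/(4π·0.478²·23.1) = 0.01508 K/W
ΣR = 0.6265 K/W
ΔT = Q·ΣR = 460 × 0.6265 = 288.2 K
Heat flows outward, so T_out = T_in − ΔT = 319 − 288.2 = 30.8 °C

T_out = 30.8 °C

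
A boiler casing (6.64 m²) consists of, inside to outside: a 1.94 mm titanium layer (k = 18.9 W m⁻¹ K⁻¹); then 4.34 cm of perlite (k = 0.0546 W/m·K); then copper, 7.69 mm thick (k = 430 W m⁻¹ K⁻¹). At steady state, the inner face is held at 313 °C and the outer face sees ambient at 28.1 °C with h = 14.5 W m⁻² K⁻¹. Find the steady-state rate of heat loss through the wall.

Series thermal resistances, inner to outer:
  R_titanium = L/(kA) = 0.00194/(18.9·6.64) = 1.546×10^-5 K/W
  R_perlite = L/(kA) = 0.0434/(0.0546·6.64) = 0.1197 K/W
  R_copper = L/(kA) = 0.00769/(430·6.64) = 2.693×10^-6 K/W
  R_conv,out = 1/(hA) = 1/(14.5·6.64) = 0.01039 K/W
ΣR = 1.546×10^-5 + 0.1197 + 2.693×10^-6 + 0.01039 = 0.1301 K/W
Q = ΔT/ΣR = (313 °C − 28.1 °C)/0.1301 = 2190 W

Q = 2190 W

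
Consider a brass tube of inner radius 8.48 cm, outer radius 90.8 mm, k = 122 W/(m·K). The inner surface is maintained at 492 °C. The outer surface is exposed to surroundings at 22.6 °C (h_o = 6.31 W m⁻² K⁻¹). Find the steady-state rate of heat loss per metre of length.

Series thermal resistances, inner to outer:
  R'_brass = ln(0.0908/0.0848)/(2πk) = 0.06836/(2π·122) = 8.918×10^-5 m·K/W
  R'_conv,out = 1/(2πr h) = 1/(2π·0.0908·6.31) = 0.2778 m·K/W
ΣR = 8.918×10^-5 + 0.2778 = 0.2779 m·K/W
Q' = ΔT/ΣR = (492 °C − 22.6 °C)/0.2779 = 1690 W/m

Q' = 1690 W/m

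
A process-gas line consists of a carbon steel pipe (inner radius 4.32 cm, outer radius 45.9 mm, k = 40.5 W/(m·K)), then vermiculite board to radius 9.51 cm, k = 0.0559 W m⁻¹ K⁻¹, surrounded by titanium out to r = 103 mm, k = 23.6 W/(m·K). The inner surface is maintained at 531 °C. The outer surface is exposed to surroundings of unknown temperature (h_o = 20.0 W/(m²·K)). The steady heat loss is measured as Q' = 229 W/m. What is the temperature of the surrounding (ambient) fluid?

Series resistances:
  R'_carbon steel = ln(0.0459/0.0432)/(2πk) = 0.06062/(2π·40.5) = 2.382×10^-4 m·K/W
  R'_vermiculite board = ln(0.0951/0.0459)/(2πk) = 0.7285/(2π·0.0559) = 2.074 m·K/W
  R'_titanium = ln(0.103/0.0951)/(2πk) = 0.07980/(2π·23.6) = 5.382×10^-4 m·K/W
  R'_conv,out = 1/(2πr h) = 1/(2π·0.103·20.0) = 0.07726 m·K/W
ΣR = 2.152 m·K/W
ΔT = Q'·ΣR = 229 × 2.152 = 492.8 K
Heat flows outward, so T_out = T_in − ΔT = 531 − 492.8 = 38.2 °C

T_out = 38.2 °C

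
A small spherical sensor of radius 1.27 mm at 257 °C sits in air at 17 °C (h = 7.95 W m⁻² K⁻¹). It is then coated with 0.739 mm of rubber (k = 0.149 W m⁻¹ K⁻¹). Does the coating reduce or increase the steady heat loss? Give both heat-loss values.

Critical radius for a sphere: r_cr = 2k/h = 0.0375 m = 3.75 cm.
Outer radius after coating: r₂ = 0.00127 + 7.39×10^-4 = 0.002009 m.
Since r₁ < r_cr and r₂ ≤ r_cr, the coating moves toward the maximum at r_cr — heat loss rises.
Bare: R = 1/(4πr₁²h) = 6206 K/W; Q = 240/6206 = 0.0387 W.
Coated: R = R_cond + R_conv = 2635 K/W; Q = 240/2635 = 0.0911 W.

increases: 0.0387 → 0.0911 W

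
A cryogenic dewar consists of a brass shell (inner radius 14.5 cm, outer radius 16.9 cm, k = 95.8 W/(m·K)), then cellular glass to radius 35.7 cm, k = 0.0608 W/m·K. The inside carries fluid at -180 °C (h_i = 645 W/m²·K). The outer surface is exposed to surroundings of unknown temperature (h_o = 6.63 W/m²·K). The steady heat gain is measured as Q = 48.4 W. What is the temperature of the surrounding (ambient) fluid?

T_out = 22.3 °C

Sum the resistances:
  R_conv,in = 1/(4πr²h) = 1/(4π·0.145²·645) = 0.005868 K/W
  R_brass = (1/0.145 − 1/0.169)/(4πk) = 0.9794/(4π·95.8) = 8.135×10^-4 K/W
  R_cellular glass = (1/0.169 − 1/0.357)/(4πk) = 3.116/(4π·0.0608) = 4.078 K/W
  R_conv,out = 1/(4πr²h) = 1/(4π·0.357²·6.63) = 0.09418 K/W
ΣR = 4.179 K/W
ΔT = Q·ΣR = 48.4 × 4.179 = 202.3 K
Heat flows inward, so T_out = T_in + ΔT = -180 + 202.3 = 22.3 °C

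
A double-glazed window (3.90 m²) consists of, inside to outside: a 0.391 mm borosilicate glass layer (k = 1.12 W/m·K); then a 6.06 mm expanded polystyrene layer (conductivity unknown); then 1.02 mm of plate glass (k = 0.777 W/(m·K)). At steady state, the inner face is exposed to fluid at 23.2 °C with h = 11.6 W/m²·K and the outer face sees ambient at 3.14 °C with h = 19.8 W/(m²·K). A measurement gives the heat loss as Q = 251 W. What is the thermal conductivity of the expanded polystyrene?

ΣR = ΔT/Q = |23.2 − 3.14|/251 = 0.07992 K/W
Known resistances:
  R_conv,in = 1/(hA) = 1/(11.6·3.90) = 0.02210 K/W
  R_borosilicate glass = L/(kA) = 3.91×10^-4/(1.12·3.90) = 8.951×10^-5 K/W
  R_plate glass = L/(kA) = 0.00102/(0.777·3.90) = 3.366×10^-4 K/W
  R_conv,out = 1/(hA) = 1/(19.8·3.90) = 0.01295 K/W
R_expanded polystyrene = ΣR − ΣR_known = 0.07992 − 0.03548 = 0.04444 K/W
L/(kA) = 0.04444 ⇒ k = 0.00606/(0.04444·3.90) = 0.0350 W/m·K

k = 0.0350 W/m·K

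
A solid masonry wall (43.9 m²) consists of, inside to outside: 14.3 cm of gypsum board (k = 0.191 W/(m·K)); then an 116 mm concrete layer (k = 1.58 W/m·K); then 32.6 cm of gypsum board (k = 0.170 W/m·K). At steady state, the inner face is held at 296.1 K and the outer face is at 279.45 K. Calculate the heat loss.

Q = 267 W

Treat each layer as a resistance in series:
  R_gypsum board = L/(kA) = 0.143/(0.191·43.9) = 0.01705 K/W
  R_concrete = L/(kA) = 0.116/(1.58·43.9) = 0.001672 K/W
  R_gypsum board = L/(kA) = 0.326/(0.170·43.9) = 0.04368 K/W
ΣR = 0.01705 + 0.001672 + 0.04368 = 0.06240 K/W
Q = ΔT/ΣR = (296.1 K − 279.45 K)/0.06240 = 267 W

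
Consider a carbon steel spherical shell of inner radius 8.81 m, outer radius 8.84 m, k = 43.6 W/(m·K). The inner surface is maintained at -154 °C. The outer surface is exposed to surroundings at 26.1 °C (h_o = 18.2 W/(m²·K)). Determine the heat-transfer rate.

Series thermal resistances, inner to outer:
  R_carbon steel = (1/8.81 − 1/8.84)/(4πk) = 3.852×10^-4/(4π·43.6) = 7.031×10^-7 K/W
  R_conv,out = 1/(4πr²h) = 1/(4π·8.84²·18.2) = 5.595×10^-5 K/W
ΣR = 7.031×10^-7 + 5.595×10^-5 = 5.665×10^-5 K/W
Q = ΔT/ΣR = (-154 °C − 26.1 °C)/5.665×10^-5 = -3.18×10^6 W
(Negative Q ⇒ heat flows inward; heat gain = 3.18×10^6 W.)

Q = 3.18×10^6 W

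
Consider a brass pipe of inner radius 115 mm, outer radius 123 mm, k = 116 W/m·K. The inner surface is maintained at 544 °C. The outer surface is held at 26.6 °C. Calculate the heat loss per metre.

Q' = 2πk·ΔT/ln(r₂/r₁) = 2π × 116 × 517.4 / ln(0.123/0.115) = 5.61×10^6 W/m

Q' = 5.61×10^6 W/m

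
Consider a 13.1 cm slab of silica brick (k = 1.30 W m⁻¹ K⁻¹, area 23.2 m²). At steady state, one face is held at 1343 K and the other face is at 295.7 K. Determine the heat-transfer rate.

Q = kA·ΔT/L = 1.30 × 23.2 × |1343 K − 295.7 K| / 0.131 = 2.41×10^5 W

Q = 2.41×10^5 W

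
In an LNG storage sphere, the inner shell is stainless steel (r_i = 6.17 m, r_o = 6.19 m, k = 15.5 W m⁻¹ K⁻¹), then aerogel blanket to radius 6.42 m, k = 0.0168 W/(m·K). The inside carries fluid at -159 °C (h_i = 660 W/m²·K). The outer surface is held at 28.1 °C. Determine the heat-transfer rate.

Q = 6820 W

Treat each layer as a resistance in series:
  R_conv,in = 1/(4πr²h) = 1/(4π·6.17²·660) = 3.167×10^-6 K/W
  R_stainless steel = (1/6.17 − 1/6.19)/(4πk) = 5.237×10^-4/(4π·15.5) = 2.689×10^-6 K/W
  R_aerogel blanket = (1/6.19 − 1/6.42)/(4πk) = 0.005788/(4π·0.0168) = 0.02741 K/W
ΣR = 3.167×10^-6 + 2.689×10^-6 + 0.02741 = 0.02742 K/W
Q = ΔT/ΣR = (-159 °C − 28.1 °C)/0.02742 = -6820 W
(Negative Q ⇒ heat flows inward; heat gain = 6820 W.)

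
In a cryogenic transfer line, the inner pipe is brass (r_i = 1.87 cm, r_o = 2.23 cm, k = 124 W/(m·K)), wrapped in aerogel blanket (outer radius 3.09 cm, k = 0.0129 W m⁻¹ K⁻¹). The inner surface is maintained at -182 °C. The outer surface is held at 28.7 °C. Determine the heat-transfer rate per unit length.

Series thermal resistances, inner to outer:
  R'_brass = ln(0.0223/0.0187)/(2πk) = 0.1761/(2π·124) = 2.260×10^-4 m·K/W
  R'_aerogel blanket = ln(0.0309/0.0223)/(2πk) = 0.3262/(2π·0.0129) = 4.024 m·K/W
ΣR = 2.260×10^-4 + 4.024 = 4.024 m·K/W
Q' = ΔT/ΣR = (-182 °C − 28.7 °C)/4.024 = -52.4 W/m
(Negative Q' ⇒ heat flows inward; heat gain = 52.4 W/m.)

Q' = 52.4 W/m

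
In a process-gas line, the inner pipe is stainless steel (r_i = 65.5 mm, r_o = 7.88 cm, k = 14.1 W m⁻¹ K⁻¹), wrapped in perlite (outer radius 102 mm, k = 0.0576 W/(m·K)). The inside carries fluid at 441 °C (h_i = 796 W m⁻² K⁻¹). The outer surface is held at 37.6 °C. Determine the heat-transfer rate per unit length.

Treat each layer as a resistance in series:
  R'_conv,in = 1/(2πr h) = 1/(2π·0.0655·796) = 0.003053 m·K/W
  R'_stainless steel = ln(0.0788/0.0655)/(2πk) = 0.1849/(2π·14.1) = 0.002087 m·K/W
  R'_perlite = ln(0.102/0.0788)/(2πk) = 0.2581/(2π·0.0576) = 0.7130 m·K/W
ΣR = 0.003053 + 0.002087 + 0.7130 = 0.7181 m·K/W
Q' = ΔT/ΣR = (441 °C − 37.6 °C)/0.7181 = 562 W/m

Q' = 562 W/m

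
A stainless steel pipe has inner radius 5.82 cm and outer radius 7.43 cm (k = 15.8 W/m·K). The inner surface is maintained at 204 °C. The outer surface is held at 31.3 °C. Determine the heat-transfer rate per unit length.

Q' = 70.2 kW/m

Q' = 2πk·ΔT/ln(r₂/r₁) = 2π × 15.8 × 172.7 / ln(0.0743/0.0582) = 70200 W/m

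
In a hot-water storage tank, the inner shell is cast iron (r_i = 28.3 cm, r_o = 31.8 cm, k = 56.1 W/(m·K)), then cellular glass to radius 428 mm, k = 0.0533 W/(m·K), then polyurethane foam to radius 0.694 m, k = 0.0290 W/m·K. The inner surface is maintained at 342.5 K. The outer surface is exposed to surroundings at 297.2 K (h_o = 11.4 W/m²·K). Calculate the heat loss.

Q = 12.3 W

Treat each layer as a resistance in series:
  R_cast iron = (1/0.283 − 1/0.318)/(4πk) = 0.3889/(4π·56.1) = 5.517×10^-4 K/W
  R_cellular glass = (1/0.318 − 1/0.428)/(4πk) = 0.8082/(4π·0.0533) = 1.207 K/W
  R_polyurethane foam = (1/0.428 − 1/0.694)/(4πk) = 0.8955/(4π·0.0290) = 2.457 K/W
  R_conv,out = 1/(4πr²h) = 1/(4π·0.694²·11.4) = 0.01449 K/W
ΣR = 5.517×10^-4 + 1.207 + 2.457 + 0.01449 = 3.679 K/W
Q = ΔT/ΣR = (342.5 K − 297.2 K)/3.679 = 12.3 W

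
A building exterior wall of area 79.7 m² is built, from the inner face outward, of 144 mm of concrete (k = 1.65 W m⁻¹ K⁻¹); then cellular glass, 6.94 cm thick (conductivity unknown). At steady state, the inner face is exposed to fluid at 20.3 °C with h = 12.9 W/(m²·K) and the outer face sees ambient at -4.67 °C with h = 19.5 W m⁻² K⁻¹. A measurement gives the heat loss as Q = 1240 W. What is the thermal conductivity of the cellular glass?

k = 0.0500 W/m·K

ΣR = ΔT/Q = |20.3 − -4.67|/1240 = 0.02014 K/W
Known resistances:
  R_conv,in = 1/(hA) = 1/(12.9·79.7) = 9.726×10^-4 K/W
  R_concrete = L/(kA) = 0.144/(1.65·79.7) = 0.001095 K/W
  R_conv,out = 1/(hA) = 1/(19.5·79.7) = 6.434×10^-4 K/W
R_cellular glass = ΣR − ΣR_known = 0.02014 − 0.002711 = 0.01743 K/W
L/(kA) = 0.01743 ⇒ k = 0.0694/(0.01743·79.7) = 0.0500 W/m·K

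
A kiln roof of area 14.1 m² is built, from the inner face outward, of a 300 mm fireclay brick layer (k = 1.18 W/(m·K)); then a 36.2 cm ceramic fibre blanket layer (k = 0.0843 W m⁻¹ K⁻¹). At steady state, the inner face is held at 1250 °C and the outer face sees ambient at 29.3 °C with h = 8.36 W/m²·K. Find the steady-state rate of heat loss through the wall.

Series thermal resistances, inner to outer:
  R_fireclay brick = L/(kA) = 0.300/(1.18·14.1) = 0.01803 K/W
  R_ceramic fibre blanket = L/(kA) = 0.362/(0.0843·14.1) = 0.3046 K/W
  R_conv,out = 1/(hA) = 1/(8.36·14.1) = 0.008483 K/W
ΣR = 0.01803 + 0.3046 + 0.008483 = 0.3311 K/W
Q = ΔT/ΣR = (1250 °C − 29.3 °C)/0.3311 = 3690 W

Q = 3.69 kW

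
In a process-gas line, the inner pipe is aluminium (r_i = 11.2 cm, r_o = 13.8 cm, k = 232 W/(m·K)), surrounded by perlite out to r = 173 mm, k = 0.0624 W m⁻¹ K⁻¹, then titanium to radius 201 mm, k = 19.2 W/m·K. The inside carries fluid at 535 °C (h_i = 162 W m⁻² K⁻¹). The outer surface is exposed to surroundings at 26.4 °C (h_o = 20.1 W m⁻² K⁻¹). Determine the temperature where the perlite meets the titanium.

Treat each layer as a resistance in series:
  R'_conv,in = 1/(2πr h) = 1/(2π·0.112·162) = 0.008772 m·K/W
  R'_aluminium = ln(0.138/0.112)/(2πk) = 0.2088/(2π·232) = 1.432×10^-4 m·K/W
  R'_perlite = ln(0.173/0.138)/(2πk) = 0.2260/(2π·0.0624) = 0.5765 m·K/W
  R'_titanium = ln(0.201/0.173)/(2πk) = 0.1500/(2π·19.2) = 0.001244 m·K/W
  R'_conv,out = 1/(2πr h) = 1/(2π·0.201·20.1) = 0.03939 m·K/W
ΣR = 0.008772 + 1.432×10^-4 + 0.5765 + 0.001244 + 0.03939 = 0.6260 m·K/W
Q' = ΔT/ΣR = (535 °C − 26.4 °C)/0.6260 = 812.5 W/m
From the inner boundary to the perlite/titanium interface, ΣR_partial = 0.5854 m·K/W.
T_interface = T_in − Q'·ΣR_partial = 535 °C − (812.5)(0.5854) = 59.4 °C

T = 59.4 °C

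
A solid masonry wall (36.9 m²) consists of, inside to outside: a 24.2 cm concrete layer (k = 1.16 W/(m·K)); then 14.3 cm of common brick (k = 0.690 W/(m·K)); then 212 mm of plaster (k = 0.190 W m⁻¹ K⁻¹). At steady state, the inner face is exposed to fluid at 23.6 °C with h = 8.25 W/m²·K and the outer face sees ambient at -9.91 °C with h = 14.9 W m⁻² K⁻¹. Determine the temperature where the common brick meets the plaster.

Treat each layer as a resistance in series:
  R_conv,in = 1/(hA) = 1/(8.25·36.9) = 0.003285 K/W
  R_concrete = L/(kA) = 0.242/(1.16·36.9) = 0.005654 K/W
  R_common brick = L/(kA) = 0.143/(0.690·36.9) = 0.005616 K/W
  R_plaster = L/(kA) = 0.212/(0.190·36.9) = 0.03024 K/W
  R_conv,out = 1/(hA) = 1/(14.9·36.9) = 0.001819 K/W
ΣR = 0.003285 + 0.005654 + 0.005616 + 0.03024 + 0.001819 = 0.04661 K/W
Q = ΔT/ΣR = (23.6 °C − -9.91 °C)/0.04661 = 718.9 W
From the inner boundary to the common brick/plaster interface, ΣR_partial = 0.01456 K/W.
T_interface = T_in − Q·ΣR_partial = 23.6 °C − (718.9)(0.01456) = 13.1 °C

T = 13.1 °C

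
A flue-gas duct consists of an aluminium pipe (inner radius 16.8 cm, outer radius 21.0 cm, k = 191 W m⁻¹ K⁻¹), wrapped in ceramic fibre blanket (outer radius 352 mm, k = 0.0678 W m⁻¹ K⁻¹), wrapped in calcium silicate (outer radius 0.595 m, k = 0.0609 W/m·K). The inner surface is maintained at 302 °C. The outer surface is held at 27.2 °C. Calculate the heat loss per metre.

Q' = 106 W/m

Treat each layer as a resistance in series:
  R'_aluminium = ln(0.210/0.168)/(2πk) = 0.2231/(2π·191) = 1.859×10^-4 m·K/W
  R'_ceramic fibre blanket = ln(0.352/0.210)/(2πk) = 0.5165/(2π·0.0678) = 1.212 m·K/W
  R'_calcium silicate = ln(0.595/0.352)/(2πk) = 0.5249/(2π·0.0609) = 1.372 m·K/W
ΣR = 1.859×10^-4 + 1.212 + 1.372 = 2.584 m·K/W
Q' = ΔT/ΣR = (302 °C − 27.2 °C)/2.584 = 106 W/m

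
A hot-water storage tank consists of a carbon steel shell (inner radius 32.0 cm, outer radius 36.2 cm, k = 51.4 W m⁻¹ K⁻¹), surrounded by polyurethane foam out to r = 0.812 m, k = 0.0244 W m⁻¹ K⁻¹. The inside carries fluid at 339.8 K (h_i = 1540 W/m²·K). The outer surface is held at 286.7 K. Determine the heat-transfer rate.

Q = 10.6 W

Resistance network (inner→outer):
  R_conv,in = 1/(4πr²h) = 1/(4π·0.320²·1540) = 5.046×10^-4 K/W
  R_carbon steel = (1/0.320 − 1/0.362)/(4πk) = 0.3626/(4π·51.4) = 5.613×10^-4 K/W
  R_polyurethane foam = (1/0.362 − 1/0.812)/(4πk) = 1.531/(4π·0.0244) = 4.993 K/W
ΣR = 5.046×10^-4 + 5.613×10^-4 + 4.993 = 4.994 K/W
Q = ΔT/ΣR = (339.8 K − 286.7 K)/4.994 = 10.6 W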